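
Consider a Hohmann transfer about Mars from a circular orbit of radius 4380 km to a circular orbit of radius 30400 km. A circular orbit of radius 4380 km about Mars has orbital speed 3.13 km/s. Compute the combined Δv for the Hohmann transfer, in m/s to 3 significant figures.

Δv = 1600 m/s

From the circular-orbit relation v² = μ/r at r = 4380 km: μ = v²r = (3.13)² × 4380 = 42910.4 km³/s².
The Hohmann ellipse has a_t = (r₁ + r₂)/2 = 17390 km.
Circular speed at r₁: v₁ = √(μ/r₁) = √(42910.4/4380) = 3.130 km/s.
Transfer-orbit speed at r₁ (v² = μ(2/r − 1/a)): v_p = √[μ(2/r₁ − 1/a_t)] = 4.138 km/s.
First burn Δv₁ = |v_p − v₁| = 1.008 km/s.
At r₂, v₂ = √(μ/r₂) = 1.18808 km/s.
Transfer-orbit speed at r₂: v_a = √[μ(2/r₂ − 1/a_t)] = 0.596255 km/s.
Second burn Δv₂ = |v₂ − v_a| = 0.5918 km/s.
Total Δv = Δv₁ + Δv₂ = 1.600 km/s.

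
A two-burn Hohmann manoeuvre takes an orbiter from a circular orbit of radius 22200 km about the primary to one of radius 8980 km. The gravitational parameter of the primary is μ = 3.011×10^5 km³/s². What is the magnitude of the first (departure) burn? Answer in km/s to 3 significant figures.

Δv₁ = 0.888 km/s

The Hohmann ellipse has a_t = (r₁ + r₂)/2 = 15590 km.
Circular speed at r = 22200 km: v_c = √(μ/r) = 3.6828 km/s.
Vis-viva on the transfer ellipse at r = 22200 km gives v_t = √[μ(2/r − 1/a_t)] = 2.7951 km/s.
Δv₁ = |v_t − v_c| = |2.7951 − 3.6828| = 0.8877 km/s.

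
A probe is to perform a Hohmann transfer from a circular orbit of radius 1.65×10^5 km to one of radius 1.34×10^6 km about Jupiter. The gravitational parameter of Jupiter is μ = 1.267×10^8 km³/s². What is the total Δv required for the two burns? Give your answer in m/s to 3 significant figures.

Semi-major axis of the transfer orbit: a_t = (1.650×10^5 + 1.340×10^6)/2 = 7.525×10^5 km.
At r₁ the circular-orbit speed is v₁ = √(μ/r₁) = 27.7106 km/s.
Transfer-orbit speed at r₁ (v² = μ(2/r − 1/a)): v_p = √[μ(2/r₁ − 1/a_t)] = 36.9782 km/s.
First burn Δv₁ = |v_p − v₁| = 9.268 km/s.
At r₂, v₂ = √(μ/r₂) = 9.724 km/s.
Transfer-orbit speed at r₂: v_a = √[μ(2/r₂ − 1/a_t)] = 4.553 km/s.
Second burn Δv₂ = |v₂ − v_a| = 5.171 km/s.
Total Δv = Δv₁ + Δv₂ = 14.44 km/s.

Δv = 14400 m/s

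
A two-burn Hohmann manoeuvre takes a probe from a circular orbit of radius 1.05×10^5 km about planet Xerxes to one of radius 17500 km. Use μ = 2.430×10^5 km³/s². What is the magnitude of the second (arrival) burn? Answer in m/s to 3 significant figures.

Δv₂ = 1150 m/s

The Hohmann ellipse has a_t = (r₁ + r₂)/2 = 61250 km.
On the circular orbit at r = 17500 km, v_c = √(μ/r) = 3.726 km/s.
Vis-viva on the transfer ellipse at r = 17500 km gives v_t = √[μ(2/r − 1/a_t)] = 4.879 km/s.
Δv₂ = |v_t − v_c| = |4.879 − 3.726| = 1.153 km/s.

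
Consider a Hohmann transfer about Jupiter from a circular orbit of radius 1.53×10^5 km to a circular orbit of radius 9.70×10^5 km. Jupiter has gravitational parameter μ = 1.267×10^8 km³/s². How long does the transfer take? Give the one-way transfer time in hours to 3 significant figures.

t = 32.6 hours

The Hohmann ellipse has a_t = (r₁ + r₂)/2 = 5.615×10^5 km.
By Kepler's third law the transfer-orbit period is T = 2π√(a_t³/μ), so t = T/2 = 1.174×10^5 s.
Converting: 1.174×10^5 s ÷ 3600 s/hour = 32.6 hours.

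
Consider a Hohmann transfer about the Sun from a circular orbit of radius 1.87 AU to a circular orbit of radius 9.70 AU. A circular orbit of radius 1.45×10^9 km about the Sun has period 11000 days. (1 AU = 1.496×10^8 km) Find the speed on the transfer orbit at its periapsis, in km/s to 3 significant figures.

v = 28.3 km/s

From Kepler's third law T² = 4π²r³/μ at r = 1.45×10^9 km, T = 11000 days = 11000 × 86400 s = 9.504×10^8 s: μ = 4π²r³/T² = 1.33245×10^11 km³/s².
In km: r₁ = 1.87 × 1.496×10^8 = 2.79752×10^8 km; r₂ = 9.70 × 1.496×10^8 = 1.45112×10^9 km.
Semi-major axis of the transfer orbit: a_t = (2.79752×10^8 + 1.45112×10^9)/2 = 8.65436×10^8 km.
At periapsis, r = 2.79752×10^8 km.
Applying v² = μ(2/r − 1/a_t): v = 28.26 km/s.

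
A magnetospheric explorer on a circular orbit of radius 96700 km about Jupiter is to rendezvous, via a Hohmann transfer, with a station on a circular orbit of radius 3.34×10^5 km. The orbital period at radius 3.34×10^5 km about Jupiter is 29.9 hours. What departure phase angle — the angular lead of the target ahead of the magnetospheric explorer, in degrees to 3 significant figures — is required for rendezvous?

φ = 86.8°

From Kepler's third law T² = 4π²r³/μ at r = 3.34×10^5 km, T = 29.9 hours = 29.9 × 3600 s = 1.0764×10^5 s: μ = 4π²r³/T² = 1.26956×10^8 km³/s².
Transfer-ellipse semi-major axis a_t = (r₁ + r₂)/2 = (96700 + 3.340×10^5)/2 = 2.1535×10^5 km.
Transfer time t = π√(a_t³/μ) = 27864 s.
Target angular speed ω₂ = √(μ/r₂³) = 5.8372×10^-5 rad/s.
Angle swept by the target during transfer: ω₂·t = 1.6265 rad = 93.19°.
The magnetospheric explorer traverses 180° on the transfer ellipse, so the target must lead by 180° − 93.19° = 86.8°.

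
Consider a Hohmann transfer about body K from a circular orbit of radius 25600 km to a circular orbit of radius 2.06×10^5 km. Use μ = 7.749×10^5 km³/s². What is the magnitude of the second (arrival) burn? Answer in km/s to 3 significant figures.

Δv₂ = 1.03 km/s

The Hohmann ellipse has a_t = (r₁ + r₂)/2 = 1.158×10^5 km.
On the circular orbit at r = 2.060×10^5 km, v_c = √(μ/r) = 1.9395 km/s.
Vis-viva on the transfer ellipse at r = 2.060×10^5 km gives v_t = √[μ(2/r − 1/a_t)] = 0.91192 km/s.
Δv₂ = |v_t − v_c| = |0.91192 − 1.9395| = 1.028 km/s.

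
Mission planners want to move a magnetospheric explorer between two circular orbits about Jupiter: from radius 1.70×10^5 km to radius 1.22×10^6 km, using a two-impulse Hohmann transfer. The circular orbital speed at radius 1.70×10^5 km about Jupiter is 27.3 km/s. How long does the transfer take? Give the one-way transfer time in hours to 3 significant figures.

t = 44.9 hours

From the circular-orbit relation v² = μ/r at r = 1.70×10^5 km: μ = v²r = (27.3)² × 1.70×10^5 = 1.26699×10^8 km³/s².
The Hohmann ellipse has a_t = (r₁ + r₂)/2 = 6.950×10^5 km.
Half the transfer-orbit period gives t = π√(a_t³/μ) = 1.617×10^5 s.
Converting: 1.617×10^5 s ÷ 3600 s/hour = 44.9 hours.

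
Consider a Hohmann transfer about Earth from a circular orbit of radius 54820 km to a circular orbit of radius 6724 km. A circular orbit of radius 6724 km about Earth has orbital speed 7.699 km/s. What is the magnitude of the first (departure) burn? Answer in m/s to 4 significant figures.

From the circular-orbit relation v² = μ/r at r = 6724 km: μ = v²r = (7.699)² × 6724 = 3.98562×10^5 km³/s².
The Hohmann ellipse has a_t = (r₁ + r₂)/2 = 30772 km.
Circular speed at r = 54820 km: v_c = √(μ/r) = 2.696 km/s.
Transfer-orbit speed at the same r (vis-viva, a = a_t): v_t = √[μ(2/r − 1/a_t)] = 1.260 km/s.
Δv₁ = |v_t − v_c| = |1.260 − 2.696| = 1.436 km/s.

Δv₁ = 1436 m/s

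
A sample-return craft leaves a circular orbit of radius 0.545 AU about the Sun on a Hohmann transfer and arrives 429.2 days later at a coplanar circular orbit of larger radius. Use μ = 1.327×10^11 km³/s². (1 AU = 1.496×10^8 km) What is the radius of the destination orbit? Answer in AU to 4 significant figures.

r₂ = 2.990 AU

In km: r₁ = 0.545 × 1.496×10^8 = 8.1532×10^7 km.
Transfer time t = 429.2 days = 3.708288×10^7 s, and t = π√(a_t³/μ).
So a_t = (μ t²/π²)^(1/3) = (1.327×10^11 × (3.708288×10^7)² / π²)^(1/3) = 2.6443×10^8 km.
Since a_t = (r₁ + r₂)/2, r₂ = 2a_t − r₁ = 2×2.6443×10^8 − 8.1532×10^7 = 4.47328×10^8 km.
In AU: r₂ = 4.47328×10^8 / 1.496×10^8 = 2.990 AU.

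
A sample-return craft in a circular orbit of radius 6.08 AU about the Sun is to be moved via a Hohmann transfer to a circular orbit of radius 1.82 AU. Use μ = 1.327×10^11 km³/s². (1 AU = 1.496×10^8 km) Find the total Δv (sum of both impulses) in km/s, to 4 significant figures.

Δv = 9.193 km/s

In km: r₁ = 6.08 × 1.496×10^8 = 9.09568×10^8 km; r₂ = 1.82 × 1.496×10^8 = 2.72272×10^8 km.
The Hohmann ellipse has a_t = (r₁ + r₂)/2 = 5.9092×10^8 km.
At r₁ the circular-orbit speed is v₁ = √(μ/r₁) = 12.079 km/s.
On the transfer ellipse at r₁, v² = μ(2/r − 1/a) gives v_a = √[μ(2/r₁ − 1/a_t)] = 8.1989 km/s.
First burn Δv₁ = |v_a − v₁| = 3.880 km/s.
Circular speed at r₂: v₂ = √(μ/r₂) = 22.077 km/s.
Transfer-orbit speed at r₂: v_p = √[μ(2/r₂ − 1/a_t)] = 27.390 km/s.
Second burn Δv₂ = |v₂ − v_p| = 5.313 km/s.
Total Δv = Δv₁ + Δv₂ = 9.193 km/s.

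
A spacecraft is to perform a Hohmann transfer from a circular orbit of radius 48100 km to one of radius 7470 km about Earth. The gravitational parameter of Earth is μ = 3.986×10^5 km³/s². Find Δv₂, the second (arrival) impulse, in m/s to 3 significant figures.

Δv₂ = 2310 m/s

Semi-major axis of the transfer orbit: a_t = (48100 + 7470)/2 = 27785 km.
On the circular orbit at r = 7470 km, v_c = √(μ/r) = 7.305 km/s.
Transfer-orbit speed at the same r (vis-viva, a = a_t): v_t = √[μ(2/r − 1/a_t)] = 9.611 km/s.
Δv₂ = |v_t − v_c| = |9.611 − 7.305| = 2.306 km/s.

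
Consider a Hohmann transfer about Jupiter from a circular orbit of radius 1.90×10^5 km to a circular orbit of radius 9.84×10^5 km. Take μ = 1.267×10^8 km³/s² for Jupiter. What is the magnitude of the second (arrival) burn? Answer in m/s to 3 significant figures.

Δv₂ = 4890 m/s

Transfer-ellipse semi-major axis a_t = (r₁ + r₂)/2 = (1.900×10^5 + 9.840×10^5)/2 = 5.870×10^5 km.
On the circular orbit at r = 9.840×10^5 km, v_c = √(μ/r) = 11.347 km/s.
Transfer-orbit speed at the same r (vis-viva, a = a_t): v_t = √[μ(2/r − 1/a_t)] = 6.4558 km/s.
Δv₂ = |v_t − v_c| = |6.4558 − 11.347| = 4.891 km/s.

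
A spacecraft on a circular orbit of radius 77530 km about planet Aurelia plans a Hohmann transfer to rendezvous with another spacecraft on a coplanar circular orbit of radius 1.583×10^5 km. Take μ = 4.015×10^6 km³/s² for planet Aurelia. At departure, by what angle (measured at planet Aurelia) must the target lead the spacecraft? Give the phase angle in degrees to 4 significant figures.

Semi-major axis of the transfer orbit: a_t = (77530 + 1.583×10^5)/2 = 1.17915×10^5 km.
Transfer time t = π√(a_t³/μ) = 63483.5 s.
The target's mean motion on its circular orbit is ω₂ = √(μ/r₂³) = 3.18142×10^-5 rad/s.
Angle swept by the target during transfer: ω₂·t = 2.0197 rad = 115.72°.
Arrival is 180° from departure on the ellipse, so φ = 180° − 115.72° = 64.28°.

φ = 64.28°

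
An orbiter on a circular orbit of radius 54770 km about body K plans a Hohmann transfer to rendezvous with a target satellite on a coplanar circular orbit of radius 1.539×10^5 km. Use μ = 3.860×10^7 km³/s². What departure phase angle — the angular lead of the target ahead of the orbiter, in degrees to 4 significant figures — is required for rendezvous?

φ = 79.52°

The Hohmann ellipse has a_t = (r₁ + r₂)/2 = 1.04335×10^5 km.
The half-period of the transfer ellipse is t = π√(a_t³/μ) = 17041.24 s.
Target angular speed ω₂ = √(μ/r₂³) = 1.029048×10^-4 rad/s.
Angle swept by the target during transfer: ω₂·t = 1.75363 rad = 100.48°.
Arrival is 180° from departure on the ellipse, so φ = 180° − 100.48° = 79.52°.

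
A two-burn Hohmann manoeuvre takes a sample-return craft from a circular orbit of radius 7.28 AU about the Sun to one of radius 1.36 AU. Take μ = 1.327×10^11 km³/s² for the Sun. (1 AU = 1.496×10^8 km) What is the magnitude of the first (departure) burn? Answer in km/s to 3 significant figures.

Δv₁ = 4.84 km/s

In km: r₁ = 7.28 × 1.496×10^8 = 1.089088×10^9 km; r₂ = 1.36 × 1.496×10^8 = 2.03456×10^8 km.
Transfer-ellipse semi-major axis a_t = (r₁ + r₂)/2 = (1.089088×10^9 + 2.03456×10^8)/2 = 6.46272×10^8 km.
Circular speed at r = 1.089088×10^9 km: v_c = √(μ/r) = 11.038 km/s.
Vis-viva on the transfer ellipse at r = 1.089088×10^9 km gives v_t = √[μ(2/r − 1/a_t)] = 6.1934 km/s.
Δv₁ = |v_t − v_c| = |6.1934 − 11.038| = 4.845 km/s.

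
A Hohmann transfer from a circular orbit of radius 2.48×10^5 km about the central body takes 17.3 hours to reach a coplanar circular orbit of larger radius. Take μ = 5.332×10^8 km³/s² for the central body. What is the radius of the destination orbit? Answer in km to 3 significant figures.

Transfer time t = 17.3 hours = 62280 s, and t = π√(a_t³/μ).
So a_t = (μ t²/π²)^(1/3) = (5.332×10^8 × (62280)² / π²)^(1/3) = 5.9397×10^5 km.
Since a_t = (r₁ + r₂)/2, r₂ = 2a_t − r₁ = 2×5.9397×10^5 − 2.480×10^5 = 9.3994×10^5 km.

r₂ = 9.40×10^5 km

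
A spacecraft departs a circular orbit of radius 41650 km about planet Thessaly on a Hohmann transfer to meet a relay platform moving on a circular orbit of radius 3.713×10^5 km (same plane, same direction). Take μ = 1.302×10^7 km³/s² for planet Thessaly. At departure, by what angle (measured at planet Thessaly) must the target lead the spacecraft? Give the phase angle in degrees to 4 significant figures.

φ = 105.4°

The Hohmann ellipse has a_t = (r₁ + r₂)/2 = 2.06475×10^5 km.
The half-period of the transfer ellipse is t = π√(a_t³/μ) = 81685.6 s.
Target angular speed ω₂ = √(μ/r₂³) = 1.59484×10^-5 rad/s.
Angle swept by the target during transfer: ω₂·t = 1.3028 rad = 74.64°.
The spacecraft traverses 180° on the transfer ellipse, so the target must lead by 180° − 74.64° = 105.4°.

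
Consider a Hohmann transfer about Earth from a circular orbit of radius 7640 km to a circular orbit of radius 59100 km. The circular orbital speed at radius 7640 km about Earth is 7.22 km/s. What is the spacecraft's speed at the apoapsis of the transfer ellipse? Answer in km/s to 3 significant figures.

v = 1.24 km/s

From the circular-orbit relation v² = μ/r at r = 7640 km: μ = v²r = (7.22)² × 7640 = 3.98261×10^5 km³/s².
The Hohmann ellipse has a_t = (r₁ + r₂)/2 = 33370 km.
The apoapsis of the transfer ellipse is at r = 59100 km.
Applying v² = μ(2/r − 1/a_t): v = 1.242 km/s.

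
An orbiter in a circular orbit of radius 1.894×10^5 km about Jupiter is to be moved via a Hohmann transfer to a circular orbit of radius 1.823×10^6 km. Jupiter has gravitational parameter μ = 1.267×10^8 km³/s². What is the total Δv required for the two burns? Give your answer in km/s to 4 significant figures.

Semi-major axis of the transfer orbit: a_t = (1.894×10^5 + 1.823×10^6)/2 = 1.0062×10^6 km.
Circular speed at r₁: v₁ = √(μ/r₁) = √(1.267×10^8/1.894×10^5) = 25.8642 km/s.
On the transfer ellipse at r₁, vis-viva equation gives v_p = √[μ(2/r₁ − 1/a_t)] = 34.8136 km/s.
First burn Δv₁ = |v_p − v₁| = 8.949 km/s.
At r₂, v₂ = √(μ/r₂) = 8.337 km/s.
Transfer-orbit speed at r₂: v_a = √[μ(2/r₂ − 1/a_t)] = 3.617 km/s.
Second burn Δv₂ = |v₂ − v_a| = 4.720 km/s.
Total Δv = Δv₁ + Δv₂ = 13.67 km/s.

Δv = 13.67 km/s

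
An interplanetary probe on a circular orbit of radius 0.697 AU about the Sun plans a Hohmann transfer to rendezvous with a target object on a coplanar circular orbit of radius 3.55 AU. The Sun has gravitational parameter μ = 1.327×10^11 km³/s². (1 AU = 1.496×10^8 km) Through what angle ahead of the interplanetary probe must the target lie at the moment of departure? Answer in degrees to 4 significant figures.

φ = 96.73°

In km: r₁ = 0.697 × 1.496×10^8 = 1.042712×10^8 km; r₂ = 3.55 × 1.496×10^8 = 5.3108×10^8 km.
Transfer-ellipse semi-major axis a_t = (r₁ + r₂)/2 = (1.042712×10^8 + 5.3108×10^8)/2 = 3.176756×10^8 km.
Transfer time t = π√(a_t³/μ) = 4.8830×10^7 s.
Target angular speed ω₂ = √(μ/r₂³) = 2.9764×10^-8 rad/s.
Angle swept by the target during transfer: ω₂·t = 1.4534 rad = 83.27°.
Arrival is 180° from departure on the ellipse, so φ = 180° − 83.27° = 96.73°.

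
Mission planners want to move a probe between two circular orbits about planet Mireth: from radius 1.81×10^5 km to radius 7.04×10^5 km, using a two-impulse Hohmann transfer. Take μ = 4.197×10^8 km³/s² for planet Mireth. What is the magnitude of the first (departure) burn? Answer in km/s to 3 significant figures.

Δv₁ = 12.6 km/s

Transfer-ellipse semi-major axis a_t = (r₁ + r₂)/2 = (1.810×10^5 + 7.040×10^5)/2 = 4.425×10^5 km.
On the circular orbit at r = 1.810×10^5 km, v_c = √(μ/r) = 48.154 km/s.
Transfer-orbit speed at the same r (vis-viva, a = a_t): v_t = √[μ(2/r − 1/a_t)] = 60.738 km/s.
Δv₁ = |v_t − v_c| = |60.738 − 48.154| = 12.58 km/s.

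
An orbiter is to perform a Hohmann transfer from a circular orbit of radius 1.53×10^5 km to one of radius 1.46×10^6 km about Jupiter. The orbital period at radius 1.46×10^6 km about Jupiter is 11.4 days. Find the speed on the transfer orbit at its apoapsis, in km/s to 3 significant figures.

From Kepler's third law T² = 4π²r³/μ at r = 1.46×10^6 km, T = 11.4 days = 11.4 × 86400 s = 9.8496×10^5 s: μ = 4π²r³/T² = 1.26643×10^8 km³/s².
The Hohmann ellipse has a_t = (r₁ + r₂)/2 = 8.065×10^5 km.
The apoapsis of the transfer ellipse is at r = 1.460×10^6 km.
From the vis-viva equation, v = √[μ(2/r − 1/a_t)] = 4.057 km/s.

v = 4.06 km/s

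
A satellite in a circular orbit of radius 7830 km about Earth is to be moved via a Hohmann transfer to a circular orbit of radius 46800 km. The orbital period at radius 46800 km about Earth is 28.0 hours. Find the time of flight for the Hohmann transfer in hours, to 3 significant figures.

From Kepler's third law T² = 4π²r³/μ at r = 46800 km, T = 28.0 hours = 28.0 × 3600 s = 1.008×10^5 s: μ = 4π²r³/T² = 3.98269×10^5 km³/s².
Transfer-ellipse semi-major axis a_t = (r₁ + r₂)/2 = (7830 + 46800)/2 = 27315 km.
Half the transfer-orbit period gives t = π√(a_t³/μ) = 22470 s.
Converting: 22470 s ÷ 3600 s/hour = 6.24 hours.

t = 6.24 hours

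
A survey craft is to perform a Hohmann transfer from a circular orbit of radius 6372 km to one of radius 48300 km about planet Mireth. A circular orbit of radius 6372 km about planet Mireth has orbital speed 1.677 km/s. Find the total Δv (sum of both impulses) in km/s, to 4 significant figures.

Δv = 0.8672 km/s

From the circular-orbit relation v² = μ/r at r = 6372 km: μ = v²r = (1.677)² × 6372 = 17920.2 km³/s².
The Hohmann ellipse has a_t = (r₁ + r₂)/2 = 27336 km.
At r₁ the circular-orbit speed is v₁ = √(μ/r₁) = 1.67700 km/s.
Transfer-orbit speed at r₁ (vis-viva): v_p = √[μ(2/r₁ − 1/a_t)] = 2.22915 km/s.
First burn Δv₁ = |v_p − v₁| = 0.55215 km/s.
At r₂, v₂ = √(μ/r₂) = 0.60911 km/s.
Transfer-orbit speed at r₂: v_a = √[μ(2/r₂ − 1/a_t)] = 0.29408 km/s.
Second burn Δv₂ = |v₂ − v_a| = 0.31503 km/s.
Δv = Δv₁ + Δv₂ = 0.55215 + 0.31503 = 0.8672 km/s.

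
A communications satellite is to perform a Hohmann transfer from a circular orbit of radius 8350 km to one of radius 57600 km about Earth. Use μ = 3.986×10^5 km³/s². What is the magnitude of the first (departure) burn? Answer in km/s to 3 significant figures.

The Hohmann ellipse has a_t = (r₁ + r₂)/2 = 32975 km.
Circular speed at r = 8350 km: v_c = √(μ/r) = 6.9092 km/s.
Vis-viva on the transfer ellipse at r = 8350 km gives v_t = √[μ(2/r − 1/a_t)] = 9.1315 km/s.
Δv₁ = |v_t − v_c| = |9.1315 − 6.9092| = 2.222 km/s.

Δv₁ = 2.22 km/s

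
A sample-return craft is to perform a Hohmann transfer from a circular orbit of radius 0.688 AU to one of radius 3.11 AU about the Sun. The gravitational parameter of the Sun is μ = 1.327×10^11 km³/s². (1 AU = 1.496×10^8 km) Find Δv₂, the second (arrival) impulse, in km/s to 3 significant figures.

Δv₂ = 6.72 km/s

In km: r₁ = 0.688 × 1.496×10^8 = 1.029248×10^8 km; r₂ = 3.11 × 1.496×10^8 = 4.65256×10^8 km.
Semi-major axis of the transfer orbit: a_t = (1.029248×10^8 + 4.65256×10^8)/2 = 2.840904×10^8 km.
On the circular orbit at r = 4.65256×10^8 km, v_c = √(μ/r) = 16.888 km/s.
Transfer-orbit speed at the same r (vis-viva, a = a_t): v_t = √[μ(2/r − 1/a_t)] = 10.165 km/s.
Δv₂ = |v_t − v_c| = |10.165 − 16.888| = 6.723 km/s.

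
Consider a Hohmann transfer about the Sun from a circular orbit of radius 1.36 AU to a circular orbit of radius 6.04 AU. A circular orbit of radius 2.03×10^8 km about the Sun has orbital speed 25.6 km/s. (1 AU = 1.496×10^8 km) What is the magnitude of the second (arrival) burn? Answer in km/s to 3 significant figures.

Δv₂ = 4.78 km/s

From the circular-orbit relation v² = μ/r at r = 2.03×10^8 km: μ = v²r = (25.6)² × 2.03×10^8 = 1.33038×10^11 km³/s².
In km: r₁ = 1.36 × 1.496×10^8 = 2.03456×10^8 km; r₂ = 6.04 × 1.496×10^8 = 9.03584×10^8 km.
Semi-major axis of the transfer orbit: a_t = (2.03456×10^8 + 9.03584×10^8)/2 = 5.5352×10^8 km.
Circular speed at r = 9.03584×10^8 km: v_c = √(μ/r) = 12.1340 km/s.
Transfer-orbit speed at the same r (vis-viva, a = a_t): v_t = √[μ(2/r − 1/a_t)] = 7.35652 km/s.
Δv₂ = |v_t − v_c| = |7.35652 − 12.1340| = 4.777 km/s.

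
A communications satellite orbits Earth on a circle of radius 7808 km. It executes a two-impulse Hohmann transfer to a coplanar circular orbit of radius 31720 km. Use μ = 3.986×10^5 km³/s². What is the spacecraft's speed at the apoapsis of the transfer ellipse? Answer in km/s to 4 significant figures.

v = 2.228 km/s

Semi-major axis of the transfer orbit: a_t = (7808 + 31720)/2 = 19764 km.
The apoapsis of the transfer ellipse is at r = 31720 km.
Vis-viva: v = √[μ(2/r − 1/a_t)] = √[3.986×10^5 × (2/31720 − 1/19764)] = 2.228 km/s.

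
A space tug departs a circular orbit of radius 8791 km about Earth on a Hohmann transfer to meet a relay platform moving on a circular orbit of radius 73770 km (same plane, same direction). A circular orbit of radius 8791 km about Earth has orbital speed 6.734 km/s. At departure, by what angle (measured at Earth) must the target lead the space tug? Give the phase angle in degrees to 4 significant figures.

φ = 104.7°

From the circular-orbit relation v² = μ/r at r = 8791 km: μ = v²r = (6.734)² × 8791 = 3.98643×10^5 km³/s².
The Hohmann ellipse has a_t = (r₁ + r₂)/2 = 41280.5 km.
Transfer time t = π√(a_t³/μ) = 41732.6 s.
The target's mean motion on its circular orbit is ω₂ = √(μ/r₂³) = 3.15118×10^-5 rad/s.
Angle swept by the target during transfer: ω₂·t = 1.31507 rad = 75.348°.
Arrival is 180° from departure on the ellipse, so φ = 180° − 75.348° = 104.7°.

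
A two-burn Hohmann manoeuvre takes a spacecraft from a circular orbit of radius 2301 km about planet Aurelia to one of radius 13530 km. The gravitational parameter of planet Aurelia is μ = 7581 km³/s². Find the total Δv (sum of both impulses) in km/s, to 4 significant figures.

Semi-major axis of the transfer orbit: a_t = (2301 + 13530)/2 = 7915.5 km.
Circular speed at r₁: v₁ = √(μ/r₁) = √(7581/2301) = 1.81512 km/s.
Transfer-orbit speed at r₁ (vis-viva): v_p = √[μ(2/r₁ − 1/a_t)] = 2.37309 km/s.
First burn Δv₁ = |v_p − v₁| = 0.55797 km/s.
Circular speed at r₂: v₂ = √(μ/r₂) = 0.74854 km/s.
Transfer-orbit speed at r₂: v_a = √[μ(2/r₂ − 1/a_t)] = 0.40358 km/s.
Second burn Δv₂ = |v₂ − v_a| = 0.34496 km/s.
Total Δv = Δv₁ + Δv₂ = 0.9029 km/s.

Δv = 0.9029 km/s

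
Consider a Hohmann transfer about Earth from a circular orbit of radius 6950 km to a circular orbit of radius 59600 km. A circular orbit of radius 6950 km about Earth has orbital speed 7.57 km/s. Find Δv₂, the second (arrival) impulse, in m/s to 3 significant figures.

From the circular-orbit relation v² = μ/r at r = 6950 km: μ = v²r = (7.57)² × 6950 = 3.98269×10^5 km³/s².
Semi-major axis of the transfer orbit: a_t = (6950 + 59600)/2 = 33275 km.
On the circular orbit at r = 59600 km, v_c = √(μ/r) = 2.585 km/s.
Vis-viva on the transfer ellipse at r = 59600 km gives v_t = √[μ(2/r − 1/a_t)] = 1.181 km/s.
Δv₂ = |v_t − v_c| = |1.181 − 2.585| = 1.404 km/s.

Δv₂ = 1400 m/s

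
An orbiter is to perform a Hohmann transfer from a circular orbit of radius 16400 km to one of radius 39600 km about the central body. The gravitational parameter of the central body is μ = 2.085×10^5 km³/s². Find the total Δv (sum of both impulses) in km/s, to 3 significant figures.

Transfer-ellipse semi-major axis a_t = (r₁ + r₂)/2 = (16400 + 39600)/2 = 28000 km.
Circular speed at r₁: v₁ = √(μ/r₁) = √(2.085×10^5/16400) = 3.5656 km/s.
Transfer-orbit speed at r₁ (vis-viva equation): v_p = √[μ(2/r₁ − 1/a_t)] = 4.2403 km/s.
First burn Δv₁ = |v_p − v₁| = 0.6747 km/s.
Circular speed at r₂: v₂ = √(μ/r₂) = 2.2946 km/s.
Transfer-orbit speed at r₂: v_a = √[μ(2/r₂ − 1/a_t)] = 1.7561 km/s.
Second burn Δv₂ = |v₂ − v_a| = 0.5385 km/s.
Δv = Δv₁ + Δv₂ = 0.6747 + 0.5385 = 1.213 km/s.

Δv = 1.21 km/s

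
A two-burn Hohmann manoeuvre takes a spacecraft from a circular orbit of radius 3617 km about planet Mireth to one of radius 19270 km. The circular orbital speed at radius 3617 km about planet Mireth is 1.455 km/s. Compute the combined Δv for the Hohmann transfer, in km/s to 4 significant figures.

From the circular-orbit relation v² = μ/r at r = 3617 km: μ = v²r = (1.455)² × 3617 = 7657.28 km³/s².
The Hohmann ellipse has a_t = (r₁ + r₂)/2 = 11443.5 km.
Circular speed at r₁: v₁ = √(μ/r₁) = √(7657.28/3617) = 1.4550 km/s.
Transfer-orbit speed at r₁ (v² = μ(2/r − 1/a)): v_p = √[μ(2/r₁ − 1/a_t)] = 1.8881 km/s.
First burn Δv₁ = |v_p − v₁| = 0.4331 km/s.
Circular speed at r₂: v₂ = √(μ/r₂) = 0.6304 km/s.
Transfer-orbit speed at r₂: v_a = √[μ(2/r₂ − 1/a_t)] = 0.3544 km/s.
Second burn Δv₂ = |v₂ − v_a| = 0.2760 km/s.
Total Δv = Δv₁ + Δv₂ = 0.7091 km/s.

Δv = 0.7091 km/s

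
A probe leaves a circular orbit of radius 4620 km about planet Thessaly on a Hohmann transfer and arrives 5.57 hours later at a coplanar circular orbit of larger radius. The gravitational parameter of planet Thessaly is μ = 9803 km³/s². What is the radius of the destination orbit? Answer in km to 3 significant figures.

r₂ = 10100 km

Transfer time t = 5.57 hours = 20052 s, and t = π√(a_t³/μ).
So a_t = (μ t²/π²)^(1/3) = (9803 × (20052)² / π²)^(1/3) = 7364.2 km.
Since a_t = (r₁ + r₂)/2, r₂ = 2a_t − r₁ = 2×7364.2 − 4620 = 10108.4 km.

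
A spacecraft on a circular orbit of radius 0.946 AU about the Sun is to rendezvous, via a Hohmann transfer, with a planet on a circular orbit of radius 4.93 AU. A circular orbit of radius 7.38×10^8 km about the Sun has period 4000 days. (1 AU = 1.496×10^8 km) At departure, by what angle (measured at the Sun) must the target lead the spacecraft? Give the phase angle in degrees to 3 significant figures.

From Kepler's third law T² = 4π²r³/μ at r = 7.38×10^8 km, T = 4000 days = 4000 × 86400 s = 3.456×10^8 s: μ = 4π²r³/T² = 1.32856×10^11 km³/s².
In km: r₁ = 0.946 × 1.496×10^8 = 1.415216×10^8 km; r₂ = 4.93 × 1.496×10^8 = 7.37528×10^8 km.
The Hohmann ellipse has a_t = (r₁ + r₂)/2 = 4.395248×10^8 km.
The half-period of the transfer ellipse is t = π√(a_t³/μ) = 7.9421×10^7 s.
Target angular speed ω₂ = √(μ/r₂³) = 1.8198×10^-8 rad/s.
Angle swept by the target during transfer: ω₂·t = 1.4453 rad = 82.81°.
The spacecraft traverses 180° on the transfer ellipse, so the target must lead by 180° − 82.81° = 97.2°.

φ = 97.2°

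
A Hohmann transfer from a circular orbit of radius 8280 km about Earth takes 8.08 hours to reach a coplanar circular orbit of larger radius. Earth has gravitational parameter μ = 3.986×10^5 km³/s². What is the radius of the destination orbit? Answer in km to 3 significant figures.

r₂ = 56600 km

Transfer time t = 8.08 hours = 29088 s, and t = π√(a_t³/μ).
So a_t = (μ t²/π²)^(1/3) = (3.986×10^5 × (29088)² / π²)^(1/3) = 32451 km.
Since a_t = (r₁ + r₂)/2, r₂ = 2a_t − r₁ = 2×32451 − 8280 = 56622 km.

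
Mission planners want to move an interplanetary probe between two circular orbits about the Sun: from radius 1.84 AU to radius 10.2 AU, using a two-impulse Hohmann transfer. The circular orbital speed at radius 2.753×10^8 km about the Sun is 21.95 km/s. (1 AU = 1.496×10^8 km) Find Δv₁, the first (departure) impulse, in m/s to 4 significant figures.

Δv₁ = 6622 m/s

From the circular-orbit relation v² = μ/r at r = 2.753×10^8 km: μ = v²r = (21.95)² × 2.753×10^8 = 1.32640×10^11 km³/s².
In km: r₁ = 1.84 × 1.496×10^8 = 2.75264×10^8 km; r₂ = 10.2 × 1.496×10^8 = 1.52592×10^9 km.
Semi-major axis of the transfer orbit: a_t = (2.75264×10^8 + 1.52592×10^9)/2 = 9.00592×10^8 km.
Circular speed at r = 2.75264×10^8 km: v_c = √(μ/r) = 21.9514 km/s.
Transfer-orbit speed at the same r (vis-viva, a = a_t): v_t = √[μ(2/r − 1/a_t)] = 28.5736 km/s.
Δv₁ = |v_t − v_c| = |28.5736 − 21.9514| = 6.622 km/s.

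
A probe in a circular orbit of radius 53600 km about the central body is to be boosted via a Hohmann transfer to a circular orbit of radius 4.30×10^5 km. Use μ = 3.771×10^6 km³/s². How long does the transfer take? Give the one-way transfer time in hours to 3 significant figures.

t = 53.4 hours

The Hohmann ellipse has a_t = (r₁ + r₂)/2 = 2.418×10^5 km.
By Kepler's third law the transfer-orbit period is T = 2π√(a_t³/μ), so t = T/2 = 1.924×10^5 s.
Converting: 1.924×10^5 s ÷ 3600 s/hour = 53.4 hours.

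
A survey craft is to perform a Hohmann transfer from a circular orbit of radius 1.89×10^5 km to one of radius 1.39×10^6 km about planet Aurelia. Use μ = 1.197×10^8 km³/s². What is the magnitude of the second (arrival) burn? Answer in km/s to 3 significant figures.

The Hohmann ellipse has a_t = (r₁ + r₂)/2 = 7.895×10^5 km.
Circular speed at r = 1.390×10^6 km: v_c = √(μ/r) = 9.2798 km/s.
Vis-viva on the transfer ellipse at r = 1.390×10^6 km gives v_t = √[μ(2/r − 1/a_t)] = 4.5404 km/s.
Δv₂ = |v_t − v_c| = |4.5404 − 9.2798| = 4.739 km/s.

Δv₂ = 4.74 km/s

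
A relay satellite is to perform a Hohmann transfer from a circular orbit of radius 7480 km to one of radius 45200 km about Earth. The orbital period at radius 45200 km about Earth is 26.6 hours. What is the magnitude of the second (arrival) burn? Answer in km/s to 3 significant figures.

From Kepler's third law T² = 4π²r³/μ at r = 45200 km, T = 26.6 hours = 26.6 × 3600 s = 95760 s: μ = 4π²r³/T² = 3.97564×10^5 km³/s².
Transfer-ellipse semi-major axis a_t = (r₁ + r₂)/2 = (7480 + 45200)/2 = 26340 km.
Circular speed at r = 45200 km: v_c = √(μ/r) = 2.9657 km/s.
Vis-viva on the transfer ellipse at r = 45200 km gives v_t = √[μ(2/r − 1/a_t)] = 1.5804 km/s.
Δv₂ = |v_t − v_c| = |1.5804 − 2.9657| = 1.385 km/s.

Δv₂ = 1.39 km/s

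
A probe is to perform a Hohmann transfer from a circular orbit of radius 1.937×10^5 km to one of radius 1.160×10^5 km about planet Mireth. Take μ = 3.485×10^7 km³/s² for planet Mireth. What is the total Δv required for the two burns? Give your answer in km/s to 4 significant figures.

Semi-major axis of the transfer orbit: a_t = (1.937×10^5 + 1.160×10^5)/2 = 1.5485×10^5 km.
Circular speed at r₁: v₁ = √(μ/r₁) = √(3.485×10^7/1.937×10^5) = 13.413 km/s.
On the transfer ellipse at r₁, vis-viva equation gives v_a = √[μ(2/r₁ − 1/a_t)] = 11.609 km/s.
First burn Δv₁ = |v_a − v₁| = 1.804 km/s.
At r₂, v₂ = √(μ/r₂) = 17.333 km/s.
Transfer-orbit speed at r₂: v_p = √[μ(2/r₂ − 1/a_t)] = 19.386 km/s.
Second burn Δv₂ = |v₂ − v_p| = 2.053 km/s.
Δv = Δv₁ + Δv₂ = 1.804 + 2.053 = 3.857 km/s.

Δv = 3.857 km/s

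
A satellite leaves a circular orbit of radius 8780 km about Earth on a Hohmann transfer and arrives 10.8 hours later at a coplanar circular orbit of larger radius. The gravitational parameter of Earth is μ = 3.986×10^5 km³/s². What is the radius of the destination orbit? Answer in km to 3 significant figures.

r₂ = 70000 km

Transfer time t = 10.8 hours = 38880 s, and t = π√(a_t³/μ).
So a_t = (μ t²/π²)^(1/3) = (3.986×10^5 × (38880)² / π²)^(1/3) = 39376 km.
Since a_t = (r₁ + r₂)/2, r₂ = 2a_t − r₁ = 2×39376 − 8780 = 69972 km.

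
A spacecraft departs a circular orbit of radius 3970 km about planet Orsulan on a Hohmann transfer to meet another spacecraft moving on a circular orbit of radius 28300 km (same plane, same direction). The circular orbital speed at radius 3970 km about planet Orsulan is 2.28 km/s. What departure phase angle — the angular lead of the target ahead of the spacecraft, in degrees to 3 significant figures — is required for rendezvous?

From the circular-orbit relation v² = μ/r at r = 3970 km: μ = v²r = (2.28)² × 3970 = 20637.6 km³/s².
Transfer-ellipse semi-major axis a_t = (r₁ + r₂)/2 = (3970 + 28300)/2 = 16135 km.
The half-period of the transfer ellipse is t = π√(a_t³/μ) = 44820.1 s.
Target angular speed ω₂ = √(μ/r₂³) = 3.01752×10^-5 rad/s.
Angle swept by the target during transfer: ω₂·t = 1.3525 rad = 77.49°.
Arrival is 180° from departure on the ellipse, so φ = 180° − 77.49° = 103°.

φ = 103°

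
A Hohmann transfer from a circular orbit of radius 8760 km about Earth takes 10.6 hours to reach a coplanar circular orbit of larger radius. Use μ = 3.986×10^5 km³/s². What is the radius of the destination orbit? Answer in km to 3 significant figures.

Transfer time t = 10.6 hours = 38160 s, and t = π√(a_t³/μ).
So a_t = (μ t²/π²)^(1/3) = (3.986×10^5 × (38160)² / π²)^(1/3) = 38888 km.
Since a_t = (r₁ + r₂)/2, r₂ = 2a_t − r₁ = 2×38888 − 8760 = 69016 km.

r₂ = 69000 km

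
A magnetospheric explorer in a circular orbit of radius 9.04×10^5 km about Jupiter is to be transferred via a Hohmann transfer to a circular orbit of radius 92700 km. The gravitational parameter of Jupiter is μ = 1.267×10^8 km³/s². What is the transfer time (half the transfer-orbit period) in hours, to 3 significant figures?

t = 27.3 hours

Transfer-ellipse semi-major axis a_t = (r₁ + r₂)/2 = (9.040×10^5 + 92700)/2 = 4.9835×10^5 km.
Half the transfer-orbit period gives t = π√(a_t³/μ) = 98190 s.
Converting: 98190 s ÷ 3600 s/hour = 27.3 hours.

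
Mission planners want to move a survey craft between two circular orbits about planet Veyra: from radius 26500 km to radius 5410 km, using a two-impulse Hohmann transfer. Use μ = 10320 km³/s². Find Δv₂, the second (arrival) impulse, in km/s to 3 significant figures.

Δv₂ = 0.399 km/s

Semi-major axis of the transfer orbit: a_t = (26500 + 5410)/2 = 15955 km.
Circular speed at r = 5410 km: v_c = √(μ/r) = 1.3812 km/s.
Transfer-orbit speed at the same r (vis-viva, a = a_t): v_t = √[μ(2/r − 1/a_t)] = 1.7800 km/s.
Δv₂ = |v_t − v_c| = |1.7800 − 1.3812| = 0.3988 km/s.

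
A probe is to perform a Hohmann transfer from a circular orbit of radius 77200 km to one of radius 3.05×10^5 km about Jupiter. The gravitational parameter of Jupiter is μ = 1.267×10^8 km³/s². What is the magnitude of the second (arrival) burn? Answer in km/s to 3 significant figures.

Δv₂ = 7.43 km/s

Semi-major axis of the transfer orbit: a_t = (77200 + 3.050×10^5)/2 = 1.911×10^5 km.
On the circular orbit at r = 3.050×10^5 km, v_c = √(μ/r) = 20.3816 km/s.
Vis-viva on the transfer ellipse at r = 3.050×10^5 km gives v_t = √[μ(2/r − 1/a_t)] = 12.9544 km/s.
Δv₂ = |v_t − v_c| = |12.9544 − 20.3816| = 7.427 km/s.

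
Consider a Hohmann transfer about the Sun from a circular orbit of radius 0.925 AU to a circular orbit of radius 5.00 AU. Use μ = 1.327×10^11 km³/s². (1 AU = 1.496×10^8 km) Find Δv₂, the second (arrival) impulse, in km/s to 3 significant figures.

Δv₂ = 5.88 km/s

In km: r₁ = 0.925 × 1.496×10^8 = 1.3838×10^8 km; r₂ = 5.00 × 1.496×10^8 = 7.480×10^8 km.
Transfer-ellipse semi-major axis a_t = (r₁ + r₂)/2 = (1.3838×10^8 + 7.480×10^8)/2 = 4.4319×10^8 km.
Circular speed at r = 7.480×10^8 km: v_c = √(μ/r) = 13.32 km/s.
Transfer-orbit speed at the same r (vis-viva, a = a_t): v_t = √[μ(2/r − 1/a_t)] = 7.443 km/s.
Δv₂ = |v_t − v_c| = |7.443 − 13.32| = 5.877 km/s.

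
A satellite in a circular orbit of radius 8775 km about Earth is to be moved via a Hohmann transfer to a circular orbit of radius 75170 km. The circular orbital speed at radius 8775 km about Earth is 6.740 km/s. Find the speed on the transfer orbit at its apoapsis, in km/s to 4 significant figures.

v = 1.053 km/s

From the circular-orbit relation v² = μ/r at r = 8775 km: μ = v²r = (6.740)² × 8775 = 3.98627×10^5 km³/s².
Transfer-ellipse semi-major axis a_t = (r₁ + r₂)/2 = (8775 + 75170)/2 = 41972.5 km.
At apoapsis, r = 75170 km.
Vis-viva: v = √[μ(2/r − 1/a_t)] = √[3.98627×10^5 × (2/75170 − 1/41972.5)] = 1.053 km/s.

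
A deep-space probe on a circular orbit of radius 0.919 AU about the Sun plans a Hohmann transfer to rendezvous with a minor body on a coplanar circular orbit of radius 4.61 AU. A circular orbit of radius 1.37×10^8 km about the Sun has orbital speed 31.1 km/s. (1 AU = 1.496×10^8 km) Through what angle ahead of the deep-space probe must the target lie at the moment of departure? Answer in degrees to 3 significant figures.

φ = 96.4°

From the circular-orbit relation v² = μ/r at r = 1.37×10^8 km: μ = v²r = (31.1)² × 1.37×10^8 = 1.32508×10^11 km³/s².
In km: r₁ = 0.919 × 1.496×10^8 = 1.374824×10^8 km; r₂ = 4.61 × 1.496×10^8 = 6.89656×10^8 km.
The Hohmann ellipse has a_t = (r₁ + r₂)/2 = 4.135692×10^8 km.
The half-period of the transfer ellipse is t = π√(a_t³/μ) = 7.259×10^7 s.
The target's mean motion on its circular orbit is ω₂ = √(μ/r₂³) = 2.010×10^-8 rad/s.
Angle swept by the target during transfer: ω₂·t = 1.459 rad = 83.59°.
Arrival is 180° from departure on the ellipse, so φ = 180° − 83.59° = 96.4°.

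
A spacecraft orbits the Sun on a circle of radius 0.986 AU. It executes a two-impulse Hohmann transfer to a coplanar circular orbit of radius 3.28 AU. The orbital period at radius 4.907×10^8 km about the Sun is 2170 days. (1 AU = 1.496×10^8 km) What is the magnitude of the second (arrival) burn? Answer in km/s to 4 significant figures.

From Kepler's third law T² = 4π²r³/μ at r = 4.907×10^8 km, T = 2170 days = 2170 × 86400 s = 1.87488×10^8 s: μ = 4π²r³/T² = 1.32697×10^11 km³/s².
In km: r₁ = 0.986 × 1.496×10^8 = 1.475056×10^8 km; r₂ = 3.28 × 1.496×10^8 = 4.90688×10^8 km.
Transfer-ellipse semi-major axis a_t = (r₁ + r₂)/2 = (1.475056×10^8 + 4.90688×10^8)/2 = 3.190968×10^8 km.
Circular speed at r = 4.90688×10^8 km: v_c = √(μ/r) = 16.445 km/s.
Transfer-orbit speed at the same r (vis-viva, a = a_t): v_t = √[μ(2/r − 1/a_t)] = 11.181 km/s.
Δv₂ = |v_t − v_c| = |11.181 − 16.445| = 5.264 km/s.

Δv₂ = 5.264 km/s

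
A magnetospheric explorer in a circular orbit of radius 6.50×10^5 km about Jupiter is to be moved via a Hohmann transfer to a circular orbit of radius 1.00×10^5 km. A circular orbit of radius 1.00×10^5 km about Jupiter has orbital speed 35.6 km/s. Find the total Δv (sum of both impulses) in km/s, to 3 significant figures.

From the circular-orbit relation v² = μ/r at r = 1.00×10^5 km: μ = v²r = (35.6)² × 1.00×10^5 = 1.26736×10^8 km³/s².
Transfer-ellipse semi-major axis a_t = (r₁ + r₂)/2 = (6.500×10^5 + 1.000×10^5)/2 = 3.750×10^5 km.
Circular speed at r₁: v₁ = √(μ/r₁) = √(1.26736×10^8/6.500×10^5) = 13.9635 km/s.
On the transfer ellipse at r₁, vis-viva equation gives v_a = √[μ(2/r₁ − 1/a_t)] = 7.21070 km/s.
First burn Δv₁ = |v_a − v₁| = 6.753 km/s.
Circular speed at r₂: v₂ = √(μ/r₂) = 35.60 km/s.
Transfer-orbit speed at r₂: v_p = √[μ(2/r₂ − 1/a_t)] = 46.87 km/s.
Second burn Δv₂ = |v₂ − v_p| = 11.27 km/s.
Total Δv = Δv₁ + Δv₂ = 18.02 km/s.

Δv = 18.0 km/s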